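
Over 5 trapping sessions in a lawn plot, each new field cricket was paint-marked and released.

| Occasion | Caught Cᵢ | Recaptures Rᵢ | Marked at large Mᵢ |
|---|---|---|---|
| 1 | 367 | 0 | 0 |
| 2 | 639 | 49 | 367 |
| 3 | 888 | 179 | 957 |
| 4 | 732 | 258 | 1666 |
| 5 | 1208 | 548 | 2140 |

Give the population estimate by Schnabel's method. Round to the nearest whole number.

N ≈ 4728

Σ MᵢCᵢ = 0·367 + 367·639 + 957·888 + 1666·732 + 2140·1208 = 0 + 234513 + 849816 + 1219512 + 2585120 = 4888961
Σ Rᵢ = 0 + 49 + 179 + 258 + 548 = 1034
N̂ = 4888961 / 1034 ≈ 4728.2 → 4728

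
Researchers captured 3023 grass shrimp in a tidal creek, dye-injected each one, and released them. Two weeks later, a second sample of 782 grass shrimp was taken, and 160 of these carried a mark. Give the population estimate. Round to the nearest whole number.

N ≈ 14,775

If marked individuals mix randomly, R/C ≈ M/N, giving N ≈ M·C/R.
N = (3023 × 782) / 160 = 2363986 / 160 ≈ 14774.9 → 14775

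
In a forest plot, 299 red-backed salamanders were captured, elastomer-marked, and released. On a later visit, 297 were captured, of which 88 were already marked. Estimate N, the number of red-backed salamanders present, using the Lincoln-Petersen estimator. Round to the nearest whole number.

N ≈ 1009

If marked individuals mix randomly, R/C ≈ M/N, giving N ≈ M·C/R.
N = (299 × 297) / 88 = 88803 / 88 ≈ 1009.1 → 1009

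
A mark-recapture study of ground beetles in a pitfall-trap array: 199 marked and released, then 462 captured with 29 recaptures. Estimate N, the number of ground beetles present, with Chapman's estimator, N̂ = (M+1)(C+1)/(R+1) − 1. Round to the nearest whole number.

N̂ = (199+1)(462+1)/(29+1) − 1 = 200·463/30 − 1
= 92600/30 − 1 ≈ 3086.7 − 1 ≈ 3085.7 → 3086

N ≈ 3086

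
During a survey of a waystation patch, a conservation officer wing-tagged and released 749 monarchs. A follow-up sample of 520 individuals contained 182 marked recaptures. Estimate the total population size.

N = (749 × 520) / 182 = 389480 / 182 = 2140

N = 2140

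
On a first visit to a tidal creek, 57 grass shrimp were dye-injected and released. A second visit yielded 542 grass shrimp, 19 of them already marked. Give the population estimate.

N = 1626

N = (57 × 542) / 19 = 30894 / 19 = 1626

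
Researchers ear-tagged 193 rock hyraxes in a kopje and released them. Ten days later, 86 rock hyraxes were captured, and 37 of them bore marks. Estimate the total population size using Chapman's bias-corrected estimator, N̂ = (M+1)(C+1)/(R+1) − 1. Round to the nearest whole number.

N̂ = (193+1)(86+1)/(37+1) − 1 = 194·87/38 − 1
= 16878/38 − 1 ≈ 444.2 − 1 ≈ 443.2 → 443

N ≈ 443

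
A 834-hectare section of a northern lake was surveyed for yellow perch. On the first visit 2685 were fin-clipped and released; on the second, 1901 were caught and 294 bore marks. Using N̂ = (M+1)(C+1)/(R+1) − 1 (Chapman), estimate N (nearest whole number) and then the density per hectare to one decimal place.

N̂ = 2686·1902/295 − 1 = 5108772/295 − 1 ≈ 17316.9 → 17317
Density = N̂ / area = 17317 / 834 ≈ 20.76 → 20.8 per hectare

density ≈ 20.8 yellow perch per hectare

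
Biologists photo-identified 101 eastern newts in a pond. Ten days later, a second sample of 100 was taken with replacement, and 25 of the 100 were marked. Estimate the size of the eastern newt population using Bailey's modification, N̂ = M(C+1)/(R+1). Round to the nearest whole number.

N ≈ 392

N̂ = 101·(100+1)/(25+1) = 101·101/26 = 10201/26 ≈ 392.3 → 392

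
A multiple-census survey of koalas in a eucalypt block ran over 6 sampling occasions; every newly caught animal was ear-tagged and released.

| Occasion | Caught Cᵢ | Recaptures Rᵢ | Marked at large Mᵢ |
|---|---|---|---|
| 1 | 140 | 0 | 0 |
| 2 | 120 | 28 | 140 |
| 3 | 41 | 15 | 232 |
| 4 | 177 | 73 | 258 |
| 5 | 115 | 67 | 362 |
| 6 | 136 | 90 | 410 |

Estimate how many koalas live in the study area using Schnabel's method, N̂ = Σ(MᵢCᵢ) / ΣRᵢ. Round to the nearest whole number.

Σ MᵢCᵢ = 0·140 + 140·120 + 232·41 + 258·177 + 362·115 + 410·136 = 0 + 16800 + 9512 + 45666 + 41630 + 55760 = 169368
Σ Rᵢ = 0 + 28 + 15 + 73 + 67 + 90 = 273
N̂ = 169368 / 273 ≈ 620.4 → 620

N ≈ 620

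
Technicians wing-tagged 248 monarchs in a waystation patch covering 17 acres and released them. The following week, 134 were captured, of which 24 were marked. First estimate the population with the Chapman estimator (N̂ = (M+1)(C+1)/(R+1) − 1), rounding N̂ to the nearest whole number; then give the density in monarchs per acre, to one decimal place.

density ≈ 79.1 monarchs per acre

N̂ = 249·135/25 − 1 = 33615/25 − 1 ≈ 1343.6 → 1344
Density = N̂ / area = 1344 / 17 ≈ 79.06 → 79.1 per acre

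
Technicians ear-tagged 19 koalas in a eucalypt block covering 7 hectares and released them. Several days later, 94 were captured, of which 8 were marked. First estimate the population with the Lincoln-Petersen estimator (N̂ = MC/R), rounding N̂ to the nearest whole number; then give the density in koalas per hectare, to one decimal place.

N̂ = 19·94/8 = 1786/8 ≈ 223.2 → 223
Density = N̂ / area = 223 / 7 ≈ 31.86 → 31.9 per hectare

density ≈ 31.9 koalas per hectare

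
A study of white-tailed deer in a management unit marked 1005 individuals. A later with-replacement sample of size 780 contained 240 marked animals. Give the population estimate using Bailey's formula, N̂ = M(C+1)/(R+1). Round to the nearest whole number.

N ≈ 3257

N̂ = 1005·(780+1)/(240+1) = 1005·781/241 = 784905/241 ≈ 3256.9 → 3257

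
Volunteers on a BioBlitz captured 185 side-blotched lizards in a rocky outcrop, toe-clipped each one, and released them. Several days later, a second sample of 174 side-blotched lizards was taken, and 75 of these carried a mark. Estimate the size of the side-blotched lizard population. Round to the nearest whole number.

If marked individuals mix randomly, R/C ≈ M/N, giving N ≈ M·C/R.
N = (185 × 174) / 75 = 32190 / 75 ≈ 429.2 → 429

N ≈ 429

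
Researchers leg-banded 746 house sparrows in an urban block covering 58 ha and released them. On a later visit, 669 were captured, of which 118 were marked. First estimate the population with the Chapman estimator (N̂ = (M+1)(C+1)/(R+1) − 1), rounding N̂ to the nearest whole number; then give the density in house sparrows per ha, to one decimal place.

N̂ = 747·670/119 − 1 = 500490/119 − 1 ≈ 4204.8 → 4205
Density = N̂ / area = 4205 / 58 ≈ 72.50 → 72.5 per ha

density ≈ 72.5 house sparrows per ha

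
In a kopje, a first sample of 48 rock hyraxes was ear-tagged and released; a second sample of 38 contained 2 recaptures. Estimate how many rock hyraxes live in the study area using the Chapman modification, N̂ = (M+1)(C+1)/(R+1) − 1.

N = 636

N̂ = (48+1)(38+1)/(2+1) − 1 = 49·39/3 − 1
= 1911/3 − 1 = 637 − 1 = 636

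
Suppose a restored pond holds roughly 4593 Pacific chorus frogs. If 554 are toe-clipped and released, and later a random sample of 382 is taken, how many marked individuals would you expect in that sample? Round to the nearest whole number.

expected recaptures ≈ 46

The marked fraction of the population is 554/4593, so in a sample of 382 expect C·(M/N) marked.
E[R] = 554 × 382 / 4593 = 211628 / 4593 ≈ 46.1 → 46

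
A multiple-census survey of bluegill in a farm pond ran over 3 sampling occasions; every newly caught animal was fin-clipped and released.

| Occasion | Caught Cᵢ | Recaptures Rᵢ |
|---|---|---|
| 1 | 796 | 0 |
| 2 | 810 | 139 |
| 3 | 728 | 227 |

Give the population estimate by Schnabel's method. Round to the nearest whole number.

N ≈ 4680

Marked at large before each occasion: Mᵢ = Σⱼ<ᵢ (Cⱼ − Rⱼ) → M1=0, M2=796, M3=1467
Σ MᵢCᵢ = 0·796 + 796·810 + 1467·728 = 0 + 644760 + 1067976 = 1712736
Σ Rᵢ = 0 + 139 + 227 = 366
N̂ = 1712736 / 366 ≈ 4679.6 → 4680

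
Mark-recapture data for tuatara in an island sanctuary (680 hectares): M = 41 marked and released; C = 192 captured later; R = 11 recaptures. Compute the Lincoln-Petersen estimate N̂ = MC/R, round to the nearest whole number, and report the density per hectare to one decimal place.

N̂ = 41·192/11 = 7872/11 ≈ 715.6 → 716
Density = N̂ / area = 716 / 680 ≈ 1.05 → 1.1 per hectare

density ≈ 1.1 tuatara per hectare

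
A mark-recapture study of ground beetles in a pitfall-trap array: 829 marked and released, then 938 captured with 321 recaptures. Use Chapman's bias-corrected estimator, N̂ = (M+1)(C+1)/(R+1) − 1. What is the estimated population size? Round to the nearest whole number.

N ≈ 2419

N̂ = (829+1)(938+1)/(321+1) − 1 = 830·939/322 − 1
= 779370/322 − 1 ≈ 2420.4 − 1 ≈ 2419.4 → 2419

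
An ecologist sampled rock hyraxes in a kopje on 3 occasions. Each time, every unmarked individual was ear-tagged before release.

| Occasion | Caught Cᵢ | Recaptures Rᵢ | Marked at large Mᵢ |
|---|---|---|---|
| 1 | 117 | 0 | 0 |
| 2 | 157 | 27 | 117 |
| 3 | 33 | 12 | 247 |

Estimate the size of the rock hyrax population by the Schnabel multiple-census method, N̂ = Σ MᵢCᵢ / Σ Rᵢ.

Σ MᵢCᵢ = 0·117 + 117·157 + 247·33 = 0 + 18369 + 8151 = 26520
Σ Rᵢ = 0 + 27 + 12 = 39
N̂ = 26520 / 39 = 680

N = 680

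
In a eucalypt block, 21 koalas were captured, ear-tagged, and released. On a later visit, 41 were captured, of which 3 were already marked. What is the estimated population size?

The marked fraction in the recapture sample should equal the marked fraction in the population: 3/41 = 21/N.
N = (21 × 41) / 3 = 861 / 3 = 287

N = 287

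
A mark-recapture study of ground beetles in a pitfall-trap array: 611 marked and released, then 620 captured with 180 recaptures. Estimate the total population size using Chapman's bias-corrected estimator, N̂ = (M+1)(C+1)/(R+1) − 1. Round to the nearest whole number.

N̂ = (611+1)(620+1)/(180+1) − 1 = 612·621/181 − 1
= 380052/181 − 1 ≈ 2099.7 − 1 ≈ 2098.7 → 2099

N ≈ 2099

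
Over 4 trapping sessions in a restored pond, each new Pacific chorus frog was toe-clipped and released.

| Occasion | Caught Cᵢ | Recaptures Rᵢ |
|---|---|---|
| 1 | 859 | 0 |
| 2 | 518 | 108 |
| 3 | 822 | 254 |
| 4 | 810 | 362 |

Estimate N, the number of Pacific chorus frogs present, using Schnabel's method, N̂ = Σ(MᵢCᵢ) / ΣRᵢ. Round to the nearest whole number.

Marked at large before each occasion: Mᵢ = Σⱼ<ᵢ (Cⱼ − Rⱼ) → M1=0, M2=859, M3=1269, M4=1837
Σ MᵢCᵢ = 0·859 + 859·518 + 1269·822 + 1837·810 = 0 + 444962 + 1043118 + 1487970 = 2976050
Σ Rᵢ = 0 + 108 + 254 + 362 = 724
N̂ = 2976050 / 724 ≈ 4110.6 → 4111

N ≈ 4111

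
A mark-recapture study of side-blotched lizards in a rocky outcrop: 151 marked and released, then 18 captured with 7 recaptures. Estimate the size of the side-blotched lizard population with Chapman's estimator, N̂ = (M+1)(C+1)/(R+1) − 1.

N̂ = (151+1)(18+1)/(7+1) − 1 = 152·19/8 − 1
= 2888/8 − 1 = 361 − 1 = 360

N = 360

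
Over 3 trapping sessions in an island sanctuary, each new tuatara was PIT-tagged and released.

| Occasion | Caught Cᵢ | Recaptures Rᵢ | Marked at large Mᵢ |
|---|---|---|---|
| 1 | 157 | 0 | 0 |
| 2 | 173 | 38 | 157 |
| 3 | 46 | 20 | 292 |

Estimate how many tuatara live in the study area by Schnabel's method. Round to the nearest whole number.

N ≈ 700

Σ MᵢCᵢ = 0·157 + 157·173 + 292·46 = 0 + 27161 + 13432 = 40593
Σ Rᵢ = 0 + 38 + 20 = 58
N̂ = 40593 / 58 ≈ 699.9 → 700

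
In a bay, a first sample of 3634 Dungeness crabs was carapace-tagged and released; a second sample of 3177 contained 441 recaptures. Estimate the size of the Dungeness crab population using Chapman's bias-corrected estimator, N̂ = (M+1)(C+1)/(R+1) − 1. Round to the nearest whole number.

N̂ = (3634+1)(3177+1)/(441+1) − 1 = 3635·3178/442 − 1
= 11552030/442 − 1 ≈ 26135.8 − 1 ≈ 26134.8 → 26135

N ≈ 26,135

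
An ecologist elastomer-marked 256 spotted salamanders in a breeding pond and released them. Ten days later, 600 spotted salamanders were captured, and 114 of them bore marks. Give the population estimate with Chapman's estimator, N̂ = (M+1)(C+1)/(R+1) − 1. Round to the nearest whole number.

N ≈ 1342

N̂ = (256+1)(600+1)/(114+1) − 1 = 257·601/115 − 1
= 154457/115 − 1 ≈ 1343.1 − 1 ≈ 1342.1 → 1342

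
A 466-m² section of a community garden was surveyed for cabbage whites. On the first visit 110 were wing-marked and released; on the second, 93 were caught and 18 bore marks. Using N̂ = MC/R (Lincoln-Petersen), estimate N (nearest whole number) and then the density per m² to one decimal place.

density ≈ 1.2 cabbage whites per m²

N̂ = 110·93/18 = 10230/18 ≈ 568.3 → 568
Density = N̂ / area = 568 / 466 ≈ 1.22 → 1.2 per m²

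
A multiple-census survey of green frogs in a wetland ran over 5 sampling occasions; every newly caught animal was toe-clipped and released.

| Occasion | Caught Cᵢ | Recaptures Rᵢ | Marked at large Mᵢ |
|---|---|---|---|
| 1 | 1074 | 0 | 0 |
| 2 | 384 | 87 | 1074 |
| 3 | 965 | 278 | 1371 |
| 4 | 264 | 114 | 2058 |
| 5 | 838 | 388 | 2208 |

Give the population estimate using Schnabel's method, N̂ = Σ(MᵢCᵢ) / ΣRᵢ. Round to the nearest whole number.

Σ MᵢCᵢ = 0·1074 + 1074·384 + 1371·965 + 2058·264 + 2208·838 = 0 + 412416 + 1323015 + 543312 + 1850304 = 4129047
Σ Rᵢ = 0 + 87 + 278 + 114 + 388 = 867
N̂ = 4129047 / 867 ≈ 4762.45 → 4762

N ≈ 4762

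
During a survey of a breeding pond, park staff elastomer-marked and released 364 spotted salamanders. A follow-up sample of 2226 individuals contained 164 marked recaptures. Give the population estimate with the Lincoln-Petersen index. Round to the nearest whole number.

N ≈ 4941

Lincoln-Petersen assumes M/N = R/C, so N = M·C / R.
N = (364 × 2226) / 164 = 810264 / 164 ≈ 4940.6 → 4941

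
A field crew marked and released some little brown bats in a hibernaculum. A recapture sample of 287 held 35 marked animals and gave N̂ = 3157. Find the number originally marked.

M = 385

From N = M·C/R: M = N·R / C = 3157·35 / 287 = 110495 / 287 = 385.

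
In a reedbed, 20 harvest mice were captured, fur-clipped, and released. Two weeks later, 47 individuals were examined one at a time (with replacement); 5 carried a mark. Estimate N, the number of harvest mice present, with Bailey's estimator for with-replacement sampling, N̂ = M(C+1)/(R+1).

N̂ = 20·(47+1)/(5+1) = 20·48/6 = 960/6 = 160

N = 160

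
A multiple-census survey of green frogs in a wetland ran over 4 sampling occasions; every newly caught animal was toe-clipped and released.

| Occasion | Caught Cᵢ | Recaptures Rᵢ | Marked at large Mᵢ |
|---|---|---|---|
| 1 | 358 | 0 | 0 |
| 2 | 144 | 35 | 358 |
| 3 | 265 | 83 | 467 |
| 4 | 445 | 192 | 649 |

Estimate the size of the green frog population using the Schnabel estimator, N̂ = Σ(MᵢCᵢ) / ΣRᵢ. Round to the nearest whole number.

N ≈ 1497

Σ MᵢCᵢ = 0·358 + 358·144 + 467·265 + 649·445 = 0 + 51552 + 123755 + 288805 = 464112
Σ Rᵢ = 0 + 35 + 83 + 192 = 310
N̂ = 464112 / 310 ≈ 1497.1 → 1497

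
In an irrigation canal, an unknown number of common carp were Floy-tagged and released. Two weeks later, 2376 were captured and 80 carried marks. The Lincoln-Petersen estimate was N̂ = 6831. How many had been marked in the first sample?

M = 230

From N = M·C/R: M = N·R / C = 6831·80 / 2376 = 546480 / 2376 = 230.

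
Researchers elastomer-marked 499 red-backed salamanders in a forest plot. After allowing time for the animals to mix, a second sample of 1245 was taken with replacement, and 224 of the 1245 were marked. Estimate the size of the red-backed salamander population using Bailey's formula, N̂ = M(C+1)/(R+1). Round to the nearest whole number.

N ≈ 2763

N̂ = 499·(1245+1)/(224+1) = 499·1246/225 = 621754/225 ≈ 2763.4 → 2763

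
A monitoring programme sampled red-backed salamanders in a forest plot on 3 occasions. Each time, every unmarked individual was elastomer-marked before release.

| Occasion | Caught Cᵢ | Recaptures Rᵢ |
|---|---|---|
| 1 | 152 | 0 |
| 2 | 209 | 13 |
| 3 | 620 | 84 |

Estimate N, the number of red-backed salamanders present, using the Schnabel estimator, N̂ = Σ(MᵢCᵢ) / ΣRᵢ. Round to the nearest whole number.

Marked at large before each occasion: Mᵢ = Σⱼ<ᵢ (Cⱼ − Rⱼ) → M1=0, M2=152, M3=348
Σ MᵢCᵢ = 0·152 + 152·209 + 348·620 = 0 + 31768 + 215760 = 247528
Σ Rᵢ = 0 + 13 + 84 = 97
N̂ = 247528 / 97 ≈ 2551.8 → 2552

N ≈ 2552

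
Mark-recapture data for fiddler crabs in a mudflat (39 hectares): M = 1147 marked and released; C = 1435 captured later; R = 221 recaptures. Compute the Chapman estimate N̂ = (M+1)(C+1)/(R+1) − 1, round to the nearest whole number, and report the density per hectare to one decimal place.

density ≈ 190.4 fiddler crabs per hectare

N̂ = 1148·1436/222 − 1 = 1648528/222 − 1 ≈ 7424.8 → 7425
Density = N̂ / area = 7425 / 39 ≈ 190.38 → 190.4 per hectare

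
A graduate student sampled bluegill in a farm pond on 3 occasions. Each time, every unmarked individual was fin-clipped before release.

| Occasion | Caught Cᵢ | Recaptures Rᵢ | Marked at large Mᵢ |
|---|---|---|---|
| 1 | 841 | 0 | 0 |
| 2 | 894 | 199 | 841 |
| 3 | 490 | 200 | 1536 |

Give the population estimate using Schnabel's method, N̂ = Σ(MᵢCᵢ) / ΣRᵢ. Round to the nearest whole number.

N ≈ 3771

Σ MᵢCᵢ = 0·841 + 841·894 + 1536·490 = 0 + 751854 + 752640 = 1504494
Σ Rᵢ = 0 + 199 + 200 = 399
N̂ = 1504494 / 399 ≈ 3770.7 → 3771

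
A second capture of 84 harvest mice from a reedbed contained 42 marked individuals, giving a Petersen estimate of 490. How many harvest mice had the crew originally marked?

From N = M·C/R: M = N·R / C = 490·42 / 84 = 20580 / 84 = 245.

M = 245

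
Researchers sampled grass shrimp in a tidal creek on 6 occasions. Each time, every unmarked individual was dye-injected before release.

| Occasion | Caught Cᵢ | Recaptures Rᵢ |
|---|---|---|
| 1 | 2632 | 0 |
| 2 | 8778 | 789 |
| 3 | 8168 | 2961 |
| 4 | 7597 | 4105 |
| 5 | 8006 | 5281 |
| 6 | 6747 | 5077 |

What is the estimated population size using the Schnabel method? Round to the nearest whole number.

N ≈ 29,293

Marked at large before each occasion: Mᵢ = Σⱼ<ᵢ (Cⱼ − Rⱼ) → M1=0, M2=2632, M3=10621, M4=15828, M5=19320, M6=22045
Σ MᵢCᵢ = 0·2632 + 2632·8778 + 10621·8168 + 15828·7597 + 19320·8006 + 22045·6747 = 0 + 23103696 + 86752328 + 120245316 + 154675920 + 148737615 = 533514875
Σ Rᵢ = 0 + 789 + 2961 + 4105 + 5281 + 5077 = 18213
N̂ = 533514875 / 18213 ≈ 29293.1 → 29293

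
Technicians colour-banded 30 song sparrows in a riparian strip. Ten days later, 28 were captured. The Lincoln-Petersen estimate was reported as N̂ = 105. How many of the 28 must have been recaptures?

From N = M·C/R: R = M·C / N = 30·28 / 105 = 840 / 105 = 8.

R = 8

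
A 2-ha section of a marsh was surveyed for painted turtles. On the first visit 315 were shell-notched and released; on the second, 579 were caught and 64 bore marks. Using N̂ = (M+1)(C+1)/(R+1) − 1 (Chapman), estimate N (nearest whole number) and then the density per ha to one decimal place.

N̂ = 316·580/65 − 1 = 183280/65 − 1 ≈ 2818.7 → 2819
Density = N̂ / area = 2819 / 2 ≈ 1409.50 → 1409.5 per ha

density ≈ 1409.5 painted turtles per ha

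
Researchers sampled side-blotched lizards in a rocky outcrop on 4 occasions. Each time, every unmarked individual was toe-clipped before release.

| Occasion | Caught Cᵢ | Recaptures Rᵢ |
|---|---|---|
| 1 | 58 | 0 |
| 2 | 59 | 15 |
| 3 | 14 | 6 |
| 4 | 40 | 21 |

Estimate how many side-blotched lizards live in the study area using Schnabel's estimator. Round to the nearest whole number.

Marked at large before each occasion: Mᵢ = Σⱼ<ᵢ (Cⱼ − Rⱼ) → M1=0, M2=58, M3=102, M4=110
Σ MᵢCᵢ = 0·58 + 58·59 + 102·14 + 110·40 = 0 + 3422 + 1428 + 4400 = 9250
Σ Rᵢ = 0 + 15 + 6 + 21 = 42
N̂ = 9250 / 42 ≈ 220.2 → 220

N ≈ 220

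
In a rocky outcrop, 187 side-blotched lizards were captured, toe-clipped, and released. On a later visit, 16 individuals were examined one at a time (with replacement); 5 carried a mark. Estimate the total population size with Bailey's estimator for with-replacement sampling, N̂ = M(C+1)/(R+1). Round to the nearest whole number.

N ≈ 530

N̂ = 187·(16+1)/(5+1) = 187·17/6 = 3179/6 ≈ 529.8 → 530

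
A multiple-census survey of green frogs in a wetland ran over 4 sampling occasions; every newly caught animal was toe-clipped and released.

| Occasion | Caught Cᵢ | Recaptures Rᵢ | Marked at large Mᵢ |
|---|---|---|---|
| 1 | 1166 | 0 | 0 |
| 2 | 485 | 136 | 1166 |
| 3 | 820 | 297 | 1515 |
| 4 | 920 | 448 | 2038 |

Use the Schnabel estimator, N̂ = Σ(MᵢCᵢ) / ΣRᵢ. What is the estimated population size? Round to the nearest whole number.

N ≈ 4180

Σ MᵢCᵢ = 0·1166 + 1166·485 + 1515·820 + 2038·920 = 0 + 565510 + 1242300 + 1874960 = 3682770
Σ Rᵢ = 0 + 136 + 297 + 448 = 881
N̂ = 3682770 / 881 ≈ 4180.2 → 4180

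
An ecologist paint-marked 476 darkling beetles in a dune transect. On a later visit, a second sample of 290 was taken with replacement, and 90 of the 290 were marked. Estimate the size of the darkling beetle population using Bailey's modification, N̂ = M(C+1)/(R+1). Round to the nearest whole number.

N ≈ 1522

N̂ = 476·(290+1)/(90+1) = 476·291/91 = 138516/91 ≈ 1522.2 → 1522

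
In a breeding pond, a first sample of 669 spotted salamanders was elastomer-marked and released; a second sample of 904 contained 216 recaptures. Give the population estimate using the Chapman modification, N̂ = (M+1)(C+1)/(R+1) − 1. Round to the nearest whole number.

N̂ = (669+1)(904+1)/(216+1) − 1 = 670·905/217 − 1
= 606350/217 − 1 ≈ 2794.2 − 1 ≈ 2793.2 → 2793

N ≈ 2793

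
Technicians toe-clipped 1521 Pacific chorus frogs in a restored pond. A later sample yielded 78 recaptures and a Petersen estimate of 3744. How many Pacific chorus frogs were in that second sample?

C = 192

From N = M·C/R: C = N·R / M = 3744·78 / 1521 = 292032 / 1521 = 192.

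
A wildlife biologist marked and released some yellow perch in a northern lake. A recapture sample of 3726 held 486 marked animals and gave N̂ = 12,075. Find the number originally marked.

From N = M·C/R: M = N·R / C = 12075·486 / 3726 = 5868450 / 3726 = 1575.

M = 1575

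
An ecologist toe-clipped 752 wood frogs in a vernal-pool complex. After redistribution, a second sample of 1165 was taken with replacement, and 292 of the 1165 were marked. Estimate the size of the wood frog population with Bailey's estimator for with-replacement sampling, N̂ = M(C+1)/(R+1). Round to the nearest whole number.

N ≈ 2993

N̂ = 752·(1165+1)/(292+1) = 752·1166/293 = 876832/293 ≈ 2992.6 → 2993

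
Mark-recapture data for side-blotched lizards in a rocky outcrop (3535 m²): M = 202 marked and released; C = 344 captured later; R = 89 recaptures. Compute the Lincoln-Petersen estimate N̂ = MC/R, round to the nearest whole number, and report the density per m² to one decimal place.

density ≈ 0.2 side-blotched lizards per m²

N̂ = 202·344/89 = 69488/89 ≈ 780.8 → 781
Density = N̂ / area = 781 / 3535 ≈ 0.22 → 0.2 per m²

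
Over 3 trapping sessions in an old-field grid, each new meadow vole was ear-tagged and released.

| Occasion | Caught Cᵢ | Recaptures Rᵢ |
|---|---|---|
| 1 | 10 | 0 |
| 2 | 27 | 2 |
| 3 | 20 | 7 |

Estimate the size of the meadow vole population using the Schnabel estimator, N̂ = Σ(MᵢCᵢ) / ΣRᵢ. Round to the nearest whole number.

N ≈ 108

Marked at large before each occasion: Mᵢ = Σⱼ<ᵢ (Cⱼ − Rⱼ) → M1=0, M2=10, M3=35
Σ MᵢCᵢ = 0·10 + 10·27 + 35·20 = 0 + 270 + 700 = 970
Σ Rᵢ = 0 + 2 + 7 = 9
N̂ = 970 / 9 ≈ 107.8 → 108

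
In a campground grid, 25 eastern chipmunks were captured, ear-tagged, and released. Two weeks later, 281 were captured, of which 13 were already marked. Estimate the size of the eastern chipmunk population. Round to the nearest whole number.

N ≈ 540

The marked fraction in the recapture sample should equal the marked fraction in the population: 13/281 = 25/N.
N = (25 × 281) / 13 = 7025 / 13 ≈ 540.4 → 540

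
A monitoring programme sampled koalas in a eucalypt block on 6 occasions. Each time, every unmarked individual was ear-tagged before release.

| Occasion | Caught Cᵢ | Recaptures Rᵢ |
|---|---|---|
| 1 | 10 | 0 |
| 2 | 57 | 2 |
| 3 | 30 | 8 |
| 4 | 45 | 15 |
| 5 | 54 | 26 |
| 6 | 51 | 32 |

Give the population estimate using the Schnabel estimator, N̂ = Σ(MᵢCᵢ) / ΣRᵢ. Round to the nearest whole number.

N ≈ 243

Marked at large before each occasion: Mᵢ = Σⱼ<ᵢ (Cⱼ − Rⱼ) → M1=0, M2=10, M3=65, M4=87, M5=117, M6=145
Σ MᵢCᵢ = 0·10 + 10·57 + 65·30 + 87·45 + 117·54 + 145·51 = 0 + 570 + 1950 + 3915 + 6318 + 7395 = 20148
Σ Rᵢ = 0 + 2 + 8 + 15 + 26 + 32 = 83
N̂ = 20148 / 83 ≈ 242.7 → 243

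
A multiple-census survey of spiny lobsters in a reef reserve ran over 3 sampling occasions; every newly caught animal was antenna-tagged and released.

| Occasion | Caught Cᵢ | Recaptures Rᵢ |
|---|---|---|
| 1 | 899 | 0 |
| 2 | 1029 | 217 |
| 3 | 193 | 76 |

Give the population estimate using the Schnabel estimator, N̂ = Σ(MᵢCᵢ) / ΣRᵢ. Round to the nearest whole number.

N ≈ 4284

Marked at large before each occasion: Mᵢ = Σⱼ<ᵢ (Cⱼ − Rⱼ) → M1=0, M2=899, M3=1711
Σ MᵢCᵢ = 0·899 + 899·1029 + 1711·193 = 0 + 925071 + 330223 = 1255294
Σ Rᵢ = 0 + 217 + 76 = 293
N̂ = 1255294 / 293 ≈ 4284.3 → 4284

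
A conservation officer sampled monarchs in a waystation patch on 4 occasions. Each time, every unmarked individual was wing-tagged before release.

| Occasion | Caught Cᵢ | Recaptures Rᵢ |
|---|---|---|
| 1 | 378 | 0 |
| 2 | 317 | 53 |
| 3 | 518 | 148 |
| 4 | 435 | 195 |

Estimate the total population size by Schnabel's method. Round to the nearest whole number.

N ≈ 2254

Marked at large before each occasion: Mᵢ = Σⱼ<ᵢ (Cⱼ − Rⱼ) → M1=0, M2=378, M3=642, M4=1012
Σ MᵢCᵢ = 0·378 + 378·317 + 642·518 + 1012·435 = 0 + 119826 + 332556 + 440220 = 892602
Σ Rᵢ = 0 + 53 + 148 + 195 = 396
N̂ = 892602 / 396 ≈ 2254.0 → 2254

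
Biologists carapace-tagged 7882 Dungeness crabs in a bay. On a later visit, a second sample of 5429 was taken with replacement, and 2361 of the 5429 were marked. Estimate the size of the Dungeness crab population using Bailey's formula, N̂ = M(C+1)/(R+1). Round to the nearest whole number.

N ≈ 18,120

N̂ = 7882·(5429+1)/(2361+1) = 7882·5430/2362 = 42799260/2362 ≈ 18119.9 → 18120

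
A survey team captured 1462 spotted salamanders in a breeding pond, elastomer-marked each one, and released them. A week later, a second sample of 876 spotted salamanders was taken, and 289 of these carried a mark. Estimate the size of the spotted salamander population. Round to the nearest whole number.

Lincoln-Petersen assumes M/N = R/C, so N = M·C / R.
N = (1462 × 876) / 289 = 1280712 / 289 ≈ 4431.5 → 4432

N ≈ 4432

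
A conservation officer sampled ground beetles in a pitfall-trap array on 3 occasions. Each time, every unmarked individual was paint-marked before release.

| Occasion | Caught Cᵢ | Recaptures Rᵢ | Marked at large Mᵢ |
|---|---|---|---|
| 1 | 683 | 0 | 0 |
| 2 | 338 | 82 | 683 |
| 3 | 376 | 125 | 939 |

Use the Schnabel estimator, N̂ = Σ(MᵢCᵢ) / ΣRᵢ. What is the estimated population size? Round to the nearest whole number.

Σ MᵢCᵢ = 0·683 + 683·338 + 939·376 = 0 + 230854 + 353064 = 583918
Σ Rᵢ = 0 + 82 + 125 = 207
N̂ = 583918 / 207 ≈ 2820.9 → 2821

N ≈ 2821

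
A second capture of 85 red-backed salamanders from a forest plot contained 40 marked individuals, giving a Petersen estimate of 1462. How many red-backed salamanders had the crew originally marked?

From N = M·C/R: M = N·R / C = 1462·40 / 85 = 58480 / 85 = 688.

M = 688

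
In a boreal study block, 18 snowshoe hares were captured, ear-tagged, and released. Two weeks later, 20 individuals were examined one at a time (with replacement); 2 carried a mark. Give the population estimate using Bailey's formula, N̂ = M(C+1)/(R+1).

N̂ = 18·(20+1)/(2+1) = 18·21/3 = 378/3 = 126

N = 126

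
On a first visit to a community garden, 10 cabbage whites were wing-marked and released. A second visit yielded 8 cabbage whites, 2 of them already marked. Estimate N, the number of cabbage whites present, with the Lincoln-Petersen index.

N = (10 × 8) / 2 = 80 / 2 = 40

N = 40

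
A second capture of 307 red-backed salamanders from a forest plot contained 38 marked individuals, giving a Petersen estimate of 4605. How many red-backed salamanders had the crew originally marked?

M = 570

From N = M·C/R: M = N·R / C = 4605·38 / 307 = 174990 / 307 = 570.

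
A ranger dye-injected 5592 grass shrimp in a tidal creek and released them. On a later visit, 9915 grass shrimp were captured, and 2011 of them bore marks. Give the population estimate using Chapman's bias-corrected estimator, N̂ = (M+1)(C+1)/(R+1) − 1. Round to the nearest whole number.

N ≈ 27,564

N̂ = (5592+1)(9915+1)/(2011+1) − 1 = 5593·9916/2012 − 1
= 55460188/2012 − 1 ≈ 27564.7 − 1 ≈ 27563.7 → 27564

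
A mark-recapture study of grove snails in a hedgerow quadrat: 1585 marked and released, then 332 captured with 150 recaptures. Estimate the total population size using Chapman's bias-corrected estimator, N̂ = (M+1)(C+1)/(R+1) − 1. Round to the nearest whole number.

N ≈ 3497

N̂ = (1585+1)(332+1)/(150+1) − 1 = 1586·333/151 − 1
= 528138/151 − 1 ≈ 3497.6 − 1 ≈ 3496.6 → 3497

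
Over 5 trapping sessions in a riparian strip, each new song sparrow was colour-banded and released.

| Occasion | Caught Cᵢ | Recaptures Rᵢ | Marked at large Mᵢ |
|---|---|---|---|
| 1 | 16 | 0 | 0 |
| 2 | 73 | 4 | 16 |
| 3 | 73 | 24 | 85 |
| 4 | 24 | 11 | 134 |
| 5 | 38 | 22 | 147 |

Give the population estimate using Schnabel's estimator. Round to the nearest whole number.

N ≈ 265

Σ MᵢCᵢ = 0·16 + 16·73 + 85·73 + 134·24 + 147·38 = 0 + 1168 + 6205 + 3216 + 5586 = 16175
Σ Rᵢ = 0 + 4 + 24 + 11 + 22 = 61
N̂ = 16175 / 61 ≈ 265.2 → 265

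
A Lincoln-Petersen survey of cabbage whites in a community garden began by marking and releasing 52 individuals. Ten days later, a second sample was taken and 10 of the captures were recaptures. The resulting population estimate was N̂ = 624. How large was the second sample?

From N = M·C/R: C = N·R / M = 624·10 / 52 = 6240 / 52 = 120.

C = 120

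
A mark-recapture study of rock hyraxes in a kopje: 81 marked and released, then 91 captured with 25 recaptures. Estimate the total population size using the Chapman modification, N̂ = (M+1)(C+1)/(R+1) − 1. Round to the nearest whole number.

N̂ = (81+1)(91+1)/(25+1) − 1 = 82·92/26 − 1
= 7544/26 − 1 ≈ 290.2 − 1 ≈ 289.2 → 289

N ≈ 289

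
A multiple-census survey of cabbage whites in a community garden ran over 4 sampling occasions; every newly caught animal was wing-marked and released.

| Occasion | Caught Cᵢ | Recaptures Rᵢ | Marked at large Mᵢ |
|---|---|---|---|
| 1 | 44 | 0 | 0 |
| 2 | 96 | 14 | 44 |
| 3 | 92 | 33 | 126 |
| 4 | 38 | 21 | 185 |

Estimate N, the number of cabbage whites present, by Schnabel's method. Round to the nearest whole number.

Σ MᵢCᵢ = 0·44 + 44·96 + 126·92 + 185·38 = 0 + 4224 + 11592 + 7030 = 22846
Σ Rᵢ = 0 + 14 + 33 + 21 = 68
N̂ = 22846 / 68 ≈ 336.0 → 336

N ≈ 336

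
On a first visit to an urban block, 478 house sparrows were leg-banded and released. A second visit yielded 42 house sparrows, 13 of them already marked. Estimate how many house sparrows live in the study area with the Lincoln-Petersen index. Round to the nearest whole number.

If marked individuals mix randomly, R/C ≈ M/N, giving N ≈ M·C/R.
N = (478 × 42) / 13 = 20076 / 13 ≈ 1544.3 → 1544

N ≈ 1544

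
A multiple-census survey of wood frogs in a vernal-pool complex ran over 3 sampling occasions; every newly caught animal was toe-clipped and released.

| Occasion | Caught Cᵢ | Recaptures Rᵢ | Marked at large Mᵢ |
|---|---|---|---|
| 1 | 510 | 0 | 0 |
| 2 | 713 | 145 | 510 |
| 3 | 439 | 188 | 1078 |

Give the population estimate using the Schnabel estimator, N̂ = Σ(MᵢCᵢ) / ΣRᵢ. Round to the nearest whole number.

Σ MᵢCᵢ = 0·510 + 510·713 + 1078·439 = 0 + 363630 + 473242 = 836872
Σ Rᵢ = 0 + 145 + 188 = 333
N̂ = 836872 / 333 ≈ 2513.1 → 2513

N ≈ 2513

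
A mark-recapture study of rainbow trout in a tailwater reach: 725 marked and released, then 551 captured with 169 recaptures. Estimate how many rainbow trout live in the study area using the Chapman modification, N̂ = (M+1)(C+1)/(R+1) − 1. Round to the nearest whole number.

N̂ = (725+1)(551+1)/(169+1) − 1 = 726·552/170 − 1
= 400752/170 − 1 ≈ 2357.4 − 1 ≈ 2356.4 → 2356

N ≈ 2356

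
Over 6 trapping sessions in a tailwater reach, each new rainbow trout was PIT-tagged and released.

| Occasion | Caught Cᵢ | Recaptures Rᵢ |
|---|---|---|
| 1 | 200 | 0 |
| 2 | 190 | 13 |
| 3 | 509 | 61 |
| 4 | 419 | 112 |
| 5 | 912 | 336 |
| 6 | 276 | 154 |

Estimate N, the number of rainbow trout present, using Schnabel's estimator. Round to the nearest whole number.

Marked at large before each occasion: Mᵢ = Σⱼ<ᵢ (Cⱼ − Rⱼ) → M1=0, M2=200, M3=377, M4=825, M5=1132, M6=1708
Σ MᵢCᵢ = 0·200 + 200·190 + 377·509 + 825·419 + 1132·912 + 1708·276 = 0 + 38000 + 191893 + 345675 + 1032384 + 471408 = 2079360
Σ Rᵢ = 0 + 13 + 61 + 112 + 336 + 154 = 676
N̂ = 2079360 / 676 ≈ 3076.0 → 3076

N ≈ 3076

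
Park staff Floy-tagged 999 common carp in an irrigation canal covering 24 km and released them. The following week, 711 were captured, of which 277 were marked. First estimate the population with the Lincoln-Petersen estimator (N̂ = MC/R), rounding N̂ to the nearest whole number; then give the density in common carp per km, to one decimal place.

N̂ = 999·711/277 = 710289/277 ≈ 2564.2 → 2564
Density = N̂ / area = 2564 / 24 ≈ 106.83 → 106.8 per km

density ≈ 106.8 common carp per km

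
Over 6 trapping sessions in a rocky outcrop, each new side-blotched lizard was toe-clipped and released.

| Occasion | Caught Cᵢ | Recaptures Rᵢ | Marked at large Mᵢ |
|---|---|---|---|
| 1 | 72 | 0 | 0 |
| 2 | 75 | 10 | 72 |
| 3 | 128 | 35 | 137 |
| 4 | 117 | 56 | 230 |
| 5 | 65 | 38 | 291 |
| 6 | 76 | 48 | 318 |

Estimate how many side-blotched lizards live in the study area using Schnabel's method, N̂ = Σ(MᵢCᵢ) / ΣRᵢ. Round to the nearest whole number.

Σ MᵢCᵢ = 0·72 + 72·75 + 137·128 + 230·117 + 291·65 + 318·76 = 0 + 5400 + 17536 + 26910 + 18915 + 24168 = 92929
Σ Rᵢ = 0 + 10 + 35 + 56 + 38 + 48 = 187
N̂ = 92929 / 187 ≈ 496.9 → 497

N ≈ 497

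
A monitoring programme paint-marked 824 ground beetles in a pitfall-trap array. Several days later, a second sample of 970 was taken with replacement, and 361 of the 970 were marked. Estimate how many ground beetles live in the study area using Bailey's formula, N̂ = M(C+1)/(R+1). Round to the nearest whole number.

N̂ = 824·(970+1)/(361+1) = 824·971/362 = 800104/362 ≈ 2210.2 → 2210

N ≈ 2210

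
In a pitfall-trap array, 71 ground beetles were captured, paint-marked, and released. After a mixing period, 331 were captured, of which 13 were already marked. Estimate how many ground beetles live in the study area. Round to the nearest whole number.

Lincoln-Petersen assumes M/N = R/C, so N = M·C / R.
N = (71 × 331) / 13 = 23501 / 13 ≈ 1807.8 → 1808

N ≈ 1808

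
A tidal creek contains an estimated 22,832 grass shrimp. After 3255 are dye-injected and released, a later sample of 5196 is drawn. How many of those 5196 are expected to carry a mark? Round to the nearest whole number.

expected recaptures ≈ 741

Expected recaptures E[R] = M·C / N.
E[R] = 3255 × 5196 / 22832 = 16912980 / 22832 ≈ 740.8 → 741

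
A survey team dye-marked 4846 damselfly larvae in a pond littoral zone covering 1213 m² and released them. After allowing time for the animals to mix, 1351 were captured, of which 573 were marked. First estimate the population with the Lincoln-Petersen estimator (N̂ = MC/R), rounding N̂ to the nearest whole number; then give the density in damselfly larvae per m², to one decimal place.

N̂ = 4846·1351/573 = 6546946/573 ≈ 11425.7 → 11426
Density = N̂ / area = 11426 / 1213 ≈ 9.42 → 9.4 per m²

density ≈ 9.4 damselfly larvae per m²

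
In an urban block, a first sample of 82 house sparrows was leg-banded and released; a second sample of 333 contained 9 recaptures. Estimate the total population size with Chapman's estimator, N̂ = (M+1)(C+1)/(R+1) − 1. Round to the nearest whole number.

N̂ = (82+1)(333+1)/(9+1) − 1 = 83·334/10 − 1
= 27722/10 − 1 ≈ 2772.2 − 1 ≈ 2771.2 → 2771

N ≈ 2771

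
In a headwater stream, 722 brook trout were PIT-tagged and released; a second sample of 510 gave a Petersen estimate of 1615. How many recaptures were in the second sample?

From N = M·C/R: R = M·C / N = 722·510 / 1615 = 368220 / 1615 = 228.

R = 228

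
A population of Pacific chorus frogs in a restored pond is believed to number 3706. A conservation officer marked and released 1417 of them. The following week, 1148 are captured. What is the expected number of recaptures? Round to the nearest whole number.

expected recaptures ≈ 439

The marked fraction of the population is 1417/3706, so in a sample of 1148 expect C·(M/N) marked.
E[R] = 1417 × 1148 / 3706 = 1626716 / 3706 ≈ 438.9 → 439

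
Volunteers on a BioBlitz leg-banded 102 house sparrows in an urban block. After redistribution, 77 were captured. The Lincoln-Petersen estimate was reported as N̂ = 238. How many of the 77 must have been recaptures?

R = 33

From N = M·C/R: R = M·C / N = 102·77 / 238 = 7854 / 238 = 33.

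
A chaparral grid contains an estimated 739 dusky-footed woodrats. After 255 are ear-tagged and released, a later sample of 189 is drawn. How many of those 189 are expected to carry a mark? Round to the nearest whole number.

expected recaptures ≈ 65

The marked fraction of the population is 255/739, so in a sample of 189 expect C·(M/N) marked.
E[R] = 255 × 189 / 739 = 48195 / 739 ≈ 65.2 → 65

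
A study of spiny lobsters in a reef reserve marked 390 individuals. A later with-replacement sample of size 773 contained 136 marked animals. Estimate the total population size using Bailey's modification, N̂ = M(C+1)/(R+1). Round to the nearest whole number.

N ≈ 2203

N̂ = 390·(773+1)/(136+1) = 390·774/137 = 301860/137 ≈ 2203.4 → 2203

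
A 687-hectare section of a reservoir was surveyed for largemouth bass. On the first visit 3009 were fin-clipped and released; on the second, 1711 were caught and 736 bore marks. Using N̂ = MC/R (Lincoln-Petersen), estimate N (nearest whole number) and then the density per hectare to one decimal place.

N̂ = 3009·1711/736 = 5148399/736 ≈ 6995.1 → 6995
Density = N̂ / area = 6995 / 687 ≈ 10.18 → 10.2 per hectare

density ≈ 10.2 largemouth bass per hectare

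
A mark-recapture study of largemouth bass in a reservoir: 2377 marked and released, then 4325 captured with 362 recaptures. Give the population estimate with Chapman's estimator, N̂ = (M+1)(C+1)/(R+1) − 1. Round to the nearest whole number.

N̂ = (2377+1)(4325+1)/(362+1) − 1 = 2378·4326/363 − 1
= 10287228/363 − 1 ≈ 28339.47 − 1 ≈ 28338.47 → 28338

N ≈ 28,338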